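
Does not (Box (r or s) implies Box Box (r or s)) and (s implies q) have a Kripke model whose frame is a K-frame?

Satisfiable (open branch found)

1. not (Box (r or s) implies Box Box (r or s)) and (s implies q), u
2. not (Box (r or s) implies Box Box (r or s)), u
3. s implies q, u
4. Box (r or s), u
5. not Box Box (r or s), u
6. q, u
7. not Box (r or s), v
8. r or s, v
9. s, v
10. not (r or s), w
11. not r, w
12. not s, w
Accessibility: uRv, vRw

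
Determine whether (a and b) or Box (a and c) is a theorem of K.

Tableau for the negation not ((a and b) or Box (a and c)):
1. not ((a and b) or Box (a and c)), w0
2. not (a and b), w0
3. not Box (a and c), w0
4. not b, w0
5. not (a and c), w1
6. not c, w1
Accessibility: w0Rw1
The negation has an open branch (countermodel exists).

Invalid (countermodel exists)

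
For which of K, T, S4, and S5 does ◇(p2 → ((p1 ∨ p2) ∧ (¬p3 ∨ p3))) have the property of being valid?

T, S4, S5

K-tableau for the negation ¬◇(p2 → ((p1 ∨ p2) ∧ (¬p3 ∨ p3))):
1. ¬◇(p2 → ((p1 ∨ p2) ∧ (¬p3 ∨ p3))), u
Complete open branch: countermodel on a K-frame, so not valid in K.
T-tableau for the negation ¬◇(p2 → ((p1 ∨ p2) ∧ (¬p3 ∨ p3))):
1. ¬◇(p2 → ((p1 ∨ p2) ∧ (¬p3 ∨ p3))), u
2. ¬(p2 → ((p1 ∨ p2) ∧ (¬p3 ∨ p3))), u
3. p2, u
4. ¬((p1 ∨ p2) ∧ (¬p3 ∨ p3)), u
5. ¬(¬p3 ∨ p3), u
6. p3, u
7. ¬p3, u
Accessibility: uRu
Branch closes: p3 and ¬p3 both at u.
Every branch closes (one shown): valid in T, hence also in S4, S5 (every theorem of T is a theorem of S4 and S5).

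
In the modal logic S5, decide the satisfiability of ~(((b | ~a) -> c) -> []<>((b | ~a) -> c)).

Unsatisfiable (every branch closes)

1. ~(((b | ~a) -> c) -> []<>((b | ~a) -> c)), 0
2. (b | ~a) -> c, 0
3. ~[]<>((b | ~a) -> c), 0
4. ~(b | ~a), 0
5. ~b, 0
6. a, 0
7. ~<>((b | ~a) -> c), 1
8. ~((b | ~a) -> c), 0
9. b | ~a, 0
10. ~c, 0
11. ~((b | ~a) -> c), 1
12. b | ~a, 1
13. ~c, 1
14. ~a, 0
Accessibility: 0R0, 0R1, 1R0, 1R1
Branch closes: a and ~a both at 0.
(One branch shown.) All branches close.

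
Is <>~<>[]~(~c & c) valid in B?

Tableau for the negation ~<>~<>[]~(~c & c):
1. ~<>~<>[]~(~c & c), u
2. <>[]~(~c & c), u
3. []~(~c & c), v
4. <>[]~(~c & c), v
5. ~(~c & c), u
6. ~(~c & c), v
7. ~c, u
8. ~c, v
9. []~(~c & c), w
10. ~(~c & c), w
11. ~c, w
Accessibility: uRu, uRv, vRu, vRv, vRw, wRv, wRw
The negation has an open branch (countermodel exists).

Not valid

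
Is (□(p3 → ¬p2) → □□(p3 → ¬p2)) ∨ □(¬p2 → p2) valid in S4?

Tableau for the negation ¬((□(p3 → ¬p2) → □□(p3 → ¬p2)) ∨ □(¬p2 → p2)):
1. ¬((□(p3 → ¬p2) → □□(p3 → ¬p2)) ∨ □(¬p2 → p2)), u
2. ¬(□(p3 → ¬p2) → □□(p3 → ¬p2)), u
3. ¬□(¬p2 → p2), u
4. □(p3 → ¬p2), u
5. ¬□□(p3 → ¬p2), u
6. p3 → ¬p2, u
7. ¬p2, u
8. ¬(¬p2 → p2), v
9. ¬p2, v
10. p3 → ¬p2, v
11. ¬□(p3 → ¬p2), w
12. p3 → ¬p2, w
13. ¬p2, w
14. ¬(p3 → ¬p2), x
15. p3, x
16. p2, x
17. p3 → ¬p2, x
18. ¬p2, x
Accessibility: uRu, uRv, uRw, uRx, vRv, wRw, wRx, xRx
Branch closes: p2 and ¬p2 both at x.
All branches of the negation close; one closing branch shown above.

Yes, valid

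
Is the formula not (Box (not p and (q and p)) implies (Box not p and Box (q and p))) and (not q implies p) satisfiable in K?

Unsatisfiable

1. not (Box (not p and (q and p)) implies (Box not p and Box (q and p))) and (not q implies p), 0
2. not (Box (not p and (q and p)) implies (Box not p and Box (q and p))), 0
3. not q implies p, 0
4. Box (not p and (q and p)), 0
5. not (Box not p and Box (q and p)), 0
6. p, 0
7. not Box (q and p), 0
8. not (q and p), 1
9. not p and (q and p), 1
10. not p, 1
11. q and p, 1
12. q, 1
13. p, 1
Accessibility: 0R1
Branch closes: p and not p both at 1.
Every branch closes; the branch above is one of them.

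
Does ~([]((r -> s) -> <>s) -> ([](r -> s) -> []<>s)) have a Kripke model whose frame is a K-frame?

Unsatisfiable

1. ~([]((r -> s) -> <>s) -> ([](r -> s) -> []<>s)), u
2. []((r -> s) -> <>s), u
3. ~([](r -> s) -> []<>s), u
4. [](r -> s), u
5. ~[]<>s, u
6. ~<>s, v
7. (r -> s) -> <>s, v
8. r -> s, v
9. <>s, v
10. s, v
11. s, w
12. ~s, w
Accessibility: uRv, vRw
Branch closes: s and ~s both at w.
All branches of the tableau close; one closing branch shown above.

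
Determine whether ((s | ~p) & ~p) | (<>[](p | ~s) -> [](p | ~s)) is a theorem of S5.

Tableau for the negation ~(((s | ~p) & ~p) | (<>[](p | ~s) -> [](p | ~s))):
1. ~(((s | ~p) & ~p) | (<>[](p | ~s) -> [](p | ~s))), w0
2. ~((s | ~p) & ~p), w0
3. ~(<>[](p | ~s) -> [](p | ~s)), w0
4. <>[](p | ~s), w0
5. ~[](p | ~s), w0
6. ~(s | ~p), w0
7. ~s, w0
8. p, w0
9. [](p | ~s), w1
10. p | ~s, w0
11. p | ~s, w1
12. ~s, w1
13. ~(p | ~s), w2
14. ~p, w2
15. s, w2
16. p | ~s, w2
17. ~s, w2
Accessibility: w0Rw0, w0Rw1, w0Rw2, w1Rw0, w1Rw1, w1Rw2, w2Rw0, w2Rw1, w2Rw2
Branch closes: s and ~s both at w2.
All branches of the negation close; one closing branch shown above.

Yes, valid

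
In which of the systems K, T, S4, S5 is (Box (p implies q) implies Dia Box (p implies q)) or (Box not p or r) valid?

K-tableau for the negation not ((Box (p implies q) implies Dia Box (p implies q)) or (Box not p or r)):
1. not ((Box (p implies q) implies Dia Box (p implies q)) or (Box not p or r)), 0
2. not (Box (p implies q) implies Dia Box (p implies q)), 0   [neg-or-rule on 1]
3. not (Box not p or r), 0   [neg-or-rule on 1]
4. Box (p implies q), 0   [neg-implies-rule on 2]
5. not Dia Box (p implies q), 0   [neg-implies-rule on 2]
6. not Box not p, 0   [neg-or-rule on 3]
7. not r, 0   [neg-or-rule on 3]
8. p, 1   [neg-Box-rule on 6: fresh world 1, 0R1]
9. p implies q, 1   [Box-rule on 4 via 0R1]
10. not Box (p implies q), 1   [neg-Dia-rule on 5 via 0R1]
11. q, 1   [implies-rule on 9 (branches; this branch)]
12. not (p implies q), 2   [neg-Box-rule on 10: fresh world 2, 1R2]
13. p, 2   [neg-implies-rule on 12]
14. not q, 2   [neg-implies-rule on 12]
Accessibility: 0R1, 1R2
Complete open branch: countermodel on a K-frame, so not valid in K.
T-tableau for the negation not ((Box (p implies q) implies Dia Box (p implies q)) or (Box not p or r)):
1. not ((Box (p implies q) implies Dia Box (p implies q)) or (Box not p or r)), 0
2. not (Box (p implies q) implies Dia Box (p implies q)), 0   [neg-or-rule on 1]
3. not (Box not p or r), 0   [neg-or-rule on 1]
4. Box (p implies q), 0   [neg-implies-rule on 2]
5. not Dia Box (p implies q), 0   [neg-implies-rule on 2]
6. not Box not p, 0   [neg-or-rule on 3]
7. not r, 0   [neg-or-rule on 3]
8. p implies q, 0   [Box-rule on 4 via 0R0]
9. not Box (p implies q), 0   [neg-Dia-rule on 5 via 0R0]
10. q, 0   [implies-rule on 8 (branches; this branch)]
11. p, 1   [neg-Box-rule on 6: fresh world 1, 0R1]
12. p implies q, 1   [Box-rule on 4 via 0R1]
13. not Box (p implies q), 1   [neg-Dia-rule on 5 via 0R1]
14. q, 1   [implies-rule on 12 (branches; this branch)]
15. not (p implies q), 2   [neg-Box-rule on 9: fresh world 2, 0R2]
16. p, 2   [neg-implies-rule on 15]
17. not q, 2   [neg-implies-rule on 15]
18. p implies q, 2   [Box-rule on 4 via 0R2]
19. not Box (p implies q), 2   [neg-Dia-rule on 5 via 0R2]
20. q, 2   [implies-rule on 18 (branches; this branch)]
Accessibility: 0R0, 0R1, 0R2, 1R1, 2R2
Branch closes: q and not q both at 2.
Every branch closes (one shown): valid in T, hence also in S4, S5 (every theorem of T is a theorem of S4 and S5).

T, S4, S5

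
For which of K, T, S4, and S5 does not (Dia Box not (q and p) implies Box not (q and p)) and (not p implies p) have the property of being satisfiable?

S5-tableau for the formula:
1. not (Dia Box not (q and p) implies Box not (q and p)) and (not p implies p), w0
2. not (Dia Box not (q and p) implies Box not (q and p)), w0
3. not p implies p, w0
4. Dia Box not (q and p), w0
5. not Box not (q and p), w0
6. p, w0
7. Box not (q and p), w1
8. not (q and p), w0
9. not (q and p), w1
10. not q, w0
11. not p, w1
12. q and p, w2
13. q, w2
14. p, w2
15. not (q and p), w2
16. not p, w2
Accessibility: w0Rw0, w0Rw1, w0Rw2, w1Rw0, w1Rw1, w1Rw2, w2Rw0, w2Rw1, w2Rw2
Branch closes: p and not p both at w2.
Every branch closes (one shown): unsatisfiable in S5.
S4-tableau for the formula:
1. not (Dia Box not (q and p) implies Box not (q and p)) and (not p implies p), w0
2. not (Dia Box not (q and p) implies Box not (q and p)), w0
3. not p implies p, w0
4. Dia Box not (q and p), w0
5. not Box not (q and p), w0
6. p, w0
7. Box not (q and p), w1
8. not (q and p), w1
9. not p, w1
10. q and p, w2
11. q, w2
12. p, w2
Accessibility: w0Rw0, w0Rw1, w0Rw2, w1Rw1, w2Rw2
Complete open branch: satisfiable in S4, hence also in K, T (this S4-model is also a K-model and a T-model).

K, T, S4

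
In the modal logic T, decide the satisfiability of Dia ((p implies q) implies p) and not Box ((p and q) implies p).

1. Dia ((p implies q) implies p) and not Box ((p and q) implies p), u
2. Dia ((p implies q) implies p), u
3. not Box ((p and q) implies p), u
4. (p implies q) implies p, v
5. not (p implies q), v
6. p, v
7. not q, v
8. not ((p and q) implies p), w
9. p and q, w
10. not p, w
11. p, w
12. q, w
Accessibility: uRu, uRv, uRw, vRv, wRw
Branch closes: p and not p both at w.
Every branch closes; the branch above is one of them.

Unsatisfiable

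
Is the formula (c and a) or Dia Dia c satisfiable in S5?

1. (c and a) or Dia Dia c, u
2. Dia Dia c, u   [or-rule on 1 (branches; this branch)]
3. Dia c, v   [Dia-rule on 2: fresh world v, uRv]
4. c, w   [Dia-rule on 3: fresh world w, vRw]
Accessibility: uRu, uRv, uRw, vRu, vRv, vRw, wRu, wRv, wRw

Yes, satisfiable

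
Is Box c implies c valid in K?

Tableau for the negation not (Box c implies c):
1. not (Box c implies c), u
2. Box c, u   [neg-implies-rule on 1]
3. not c, u   [neg-implies-rule on 1]
The negation has an open branch (countermodel exists).

No, not valid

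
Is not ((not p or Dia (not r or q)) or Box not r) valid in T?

Tableau for the negation (not p or Dia (not r or q)) or Box not r:
1. (not p or Dia (not r or q)) or Box not r, 0
2. Box not r, 0
3. not r, 0
Accessibility: 0R0
The negation has an open branch (countermodel exists).

Not valid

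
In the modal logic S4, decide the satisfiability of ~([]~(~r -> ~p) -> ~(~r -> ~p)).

1. ~([]~(~r -> ~p) -> ~(~r -> ~p)), 0
2. []~(~r -> ~p), 0
3. ~r -> ~p, 0
4. ~(~r -> ~p), 0
5. ~r, 0
6. p, 0
7. ~p, 0
Accessibility: 0R0
Branch closes: p and ~p both at 0.
All branches of the tableau close; one closing branch shown above.

Unsatisfiable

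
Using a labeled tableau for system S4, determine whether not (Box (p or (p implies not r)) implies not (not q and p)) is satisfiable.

1. not (Box (p or (p implies not r)) implies not (not q and p)), u
2. Box (p or (p implies not r)), u   [neg-implies-rule on 1]
3. not q and p, u   [neg-implies-rule on 1]
4. not q, u   [and-rule on 3]
5. p, u   [and-rule on 3]
6. p or (p implies not r), u   [Box-rule on 2 via uRu]
7. p implies not r, u   [or-rule on 6 (branches; this branch)]
8. not r, u   [implies-rule on 7 (branches; this branch)]
Accessibility: uRu

Satisfiable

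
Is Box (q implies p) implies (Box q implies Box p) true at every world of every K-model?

Yes, valid

Tableau for the negation not (Box (q implies p) implies (Box q implies Box p)):
1. not (Box (q implies p) implies (Box q implies Box p)), u
2. Box (q implies p), u
3. not (Box q implies Box p), u
4. Box q, u
5. not Box p, u
6. not p, v
7. q implies p, v
8. q, v
9. p, v
Accessibility: uRv
Branch closes: p and not p both at v.
All branches of the negation close; one closing branch shown above.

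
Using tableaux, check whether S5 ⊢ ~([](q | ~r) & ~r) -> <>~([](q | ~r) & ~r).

Valid in S5

Tableau for the negation ~(~([](q | ~r) & ~r) -> <>~([](q | ~r) & ~r)):
1. ~(~([](q | ~r) & ~r) -> <>~([](q | ~r) & ~r)), w0
2. ~([](q | ~r) & ~r), w0
3. ~<>~([](q | ~r) & ~r), w0
4. [](q | ~r) & ~r, w0
5. [](q | ~r), w0
6. ~r, w0
7. q | ~r, w0
8. ~[](q | ~r), w0
9. ~(q | ~r), w1
10. ~q, w1
11. r, w1
12. [](q | ~r) & ~r, w1
13. [](q | ~r), w1
14. ~r, w1
Accessibility: w0Rw0, w0Rw1, w1Rw0, w1Rw1
Branch closes: r and ~r both at w1.
Every branch of the negation's tableau closes; the branch above is one of them.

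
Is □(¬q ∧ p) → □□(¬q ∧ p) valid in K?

Tableau for the negation ¬(□(¬q ∧ p) → □□(¬q ∧ p)):
1. ¬(□(¬q ∧ p) → □□(¬q ∧ p)), w0
2. □(¬q ∧ p), w0
3. ¬□□(¬q ∧ p), w0
4. ¬□(¬q ∧ p), w1
5. ¬q ∧ p, w1
6. ¬q, w1
7. p, w1
8. ¬(¬q ∧ p), w2
9. ¬p, w2
Accessibility: w0Rw1, w1Rw2
The negation has an open branch (countermodel exists).

No, not valid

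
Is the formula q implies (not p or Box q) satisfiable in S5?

Satisfiable (open branch found)

1. q implies (not p or Box q), w0
2. not p or Box q, w0
3. Box q, w0
4. q, w0
Accessibility: w0Rw0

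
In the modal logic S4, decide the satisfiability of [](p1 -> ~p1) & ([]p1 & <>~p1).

1. [](p1 -> ~p1) & ([]p1 & <>~p1), w0
2. [](p1 -> ~p1), w0
3. []p1 & <>~p1, w0
4. []p1, w0
5. <>~p1, w0
6. p1 -> ~p1, w0
7. p1, w0
8. ~p1, w0
Accessibility: w0Rw0
Branch closes: p1 and ~p1 both at w0.
Every branch closes; the branch above is one of them.

Unsatisfiable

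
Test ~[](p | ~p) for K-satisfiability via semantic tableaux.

1. ~[](p | ~p), w0
2. ~(p | ~p), w1
3. ~p, w1
4. p, w1
Accessibility: w0Rw1
Branch closes: p and ~p both at w1.
(One branch shown.) All branches close.

No, unsatisfiable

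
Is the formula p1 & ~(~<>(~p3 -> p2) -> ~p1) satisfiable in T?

1. p1 & ~(~<>(~p3 -> p2) -> ~p1), u
2. p1, u
3. ~(~<>(~p3 -> p2) -> ~p1), u
4. ~<>(~p3 -> p2), u
5. ~(~p3 -> p2), u
6. ~p3, u
7. ~p2, u
Accessibility: uRu

Satisfiable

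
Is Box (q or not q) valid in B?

Yes, valid

Tableau for the negation not Box (q or not q):
1. not Box (q or not q), 0
2. not (q or not q), 1   [neg-Box-rule on 1: fresh world 1, 0R1]
3. not q, 1   [neg-or-rule on 2]
4. q, 1   [neg-or-rule on 2]
Accessibility: 0R0, 0R1, 1R0, 1R1
Branch closes: q and not q both at 1.
All branches of the negation close; one closing branch shown above.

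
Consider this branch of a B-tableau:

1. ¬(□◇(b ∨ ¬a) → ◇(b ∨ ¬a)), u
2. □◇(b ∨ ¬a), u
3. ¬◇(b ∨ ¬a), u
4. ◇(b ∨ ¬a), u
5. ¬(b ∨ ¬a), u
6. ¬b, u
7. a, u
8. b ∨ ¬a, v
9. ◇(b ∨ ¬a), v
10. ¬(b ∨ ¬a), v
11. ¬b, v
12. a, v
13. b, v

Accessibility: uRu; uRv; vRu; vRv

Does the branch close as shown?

Closed

Both b and ¬b appear at v.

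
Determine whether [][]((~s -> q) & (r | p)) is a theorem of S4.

Tableau for the negation ~[][]((~s -> q) & (r | p)):
1. ~[][]((~s -> q) & (r | p)), w0
2. ~[]((~s -> q) & (r | p)), w1
3. ~((~s -> q) & (r | p)), w2
4. ~(r | p), w2
5. ~r, w2
6. ~p, w2
Accessibility: w0Rw0, w0Rw1, w0Rw2, w1Rw1, w1Rw2, w2Rw2
The negation has an open branch (countermodel exists).

No, not valid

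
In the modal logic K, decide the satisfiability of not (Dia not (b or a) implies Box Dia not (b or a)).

Yes, satisfiable

1. not (Dia not (b or a) implies Box Dia not (b or a)), 0
2. Dia not (b or a), 0   [neg-implies-rule on 1]
3. not Box Dia not (b or a), 0   [neg-implies-rule on 1]
4. not (b or a), 1   [Dia-rule on 2: fresh world 1, 0R1]
5. not b, 1   [neg-or-rule on 4]
6. not a, 1   [neg-or-rule on 4]
7. not Dia not (b or a), 2   [neg-Box-rule on 3: fresh world 2, 0R2]
Accessibility: 0R1, 0R2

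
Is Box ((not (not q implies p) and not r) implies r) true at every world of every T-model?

No, not valid

Tableau for the negation not Box ((not (not q implies p) and not r) implies r):
1. not Box ((not (not q implies p) and not r) implies r), w0
2. not ((not (not q implies p) and not r) implies r), w1
3. not (not q implies p) and not r, w1
4. not r, w1
5. not (not q implies p), w1
6. not q, w1
7. not p, w1
Accessibility: w0Rw0, w0Rw1, w1Rw1
The negation has an open branch (countermodel exists).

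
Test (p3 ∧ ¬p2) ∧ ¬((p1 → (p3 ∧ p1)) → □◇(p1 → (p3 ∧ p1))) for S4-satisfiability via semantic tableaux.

1. (p3 ∧ ¬p2) ∧ ¬((p1 → (p3 ∧ p1)) → □◇(p1 → (p3 ∧ p1))), 0
2. p3 ∧ ¬p2, 0   [∧-rule on 1]
3. ¬((p1 → (p3 ∧ p1)) → □◇(p1 → (p3 ∧ p1))), 0   [∧-rule on 1]
4. p3, 0   [∧-rule on 2]
5. ¬p2, 0   [∧-rule on 2]
6. p1 → (p3 ∧ p1), 0   [¬→-rule on 3]
7. ¬□◇(p1 → (p3 ∧ p1)), 0   [¬→-rule on 3]
8. p3 ∧ p1, 0   [→-rule on 6 (branches; this branch)]
9. p1, 0   [∧-rule on 8]
10. ¬◇(p1 → (p3 ∧ p1)), 1   [¬□-rule on 7: fresh world 1, 0R1]
11. ¬(p1 → (p3 ∧ p1)), 1   [¬◇-rule on 10 via 1R1]
12. p1, 1   [¬→-rule on 11]
13. ¬(p3 ∧ p1), 1   [¬→-rule on 11]
14. ¬p3, 1   [¬∧-rule on 13 (branches; this branch)]
Accessibility: 0R0, 0R1, 1R1

Satisfiable (open branch found)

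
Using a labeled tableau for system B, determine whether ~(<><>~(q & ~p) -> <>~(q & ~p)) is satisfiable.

Yes, satisfiable

1. ~(<><>~(q & ~p) -> <>~(q & ~p)), 0
2. <><>~(q & ~p), 0
3. ~<>~(q & ~p), 0
4. q & ~p, 0
5. q, 0
6. ~p, 0
7. <>~(q & ~p), 1
8. q & ~p, 1
9. q, 1
10. ~p, 1
11. ~(q & ~p), 2
12. p, 2
Accessibility: 0R0, 0R1, 1R0, 1R1, 1R2, 2R1, 2R2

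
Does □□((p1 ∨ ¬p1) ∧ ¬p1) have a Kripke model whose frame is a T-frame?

Satisfiable (open branch found)

1. □□((p1 ∨ ¬p1) ∧ ¬p1), w0
2. □((p1 ∨ ¬p1) ∧ ¬p1), w0
3. (p1 ∨ ¬p1) ∧ ¬p1, w0
4. p1 ∨ ¬p1, w0
5. ¬p1, w0
Accessibility: w0Rw0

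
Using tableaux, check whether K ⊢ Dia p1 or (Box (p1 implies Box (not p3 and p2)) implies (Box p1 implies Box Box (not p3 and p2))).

Tableau for the negation not (Dia p1 or (Box (p1 implies Box (not p3 and p2)) implies (Box p1 implies Box Box (not p3 and p2)))):
1. not (Dia p1 or (Box (p1 implies Box (not p3 and p2)) implies (Box p1 implies Box Box (not p3 and p2)))), u
2. not Dia p1, u
3. not (Box (p1 implies Box (not p3 and p2)) implies (Box p1 implies Box Box (not p3 and p2))), u
4. Box (p1 implies Box (not p3 and p2)), u
5. not (Box p1 implies Box Box (not p3 and p2)), u
6. Box p1, u
7. not Box Box (not p3 and p2), u
8. not Box (not p3 and p2), v
9. not p1, v
10. p1 implies Box (not p3 and p2), v
11. p1, v
Accessibility: uRv
Branch closes: p1 and not p1 both at v.
Every branch of the negation's tableau closes; the branch above is one of them.

Valid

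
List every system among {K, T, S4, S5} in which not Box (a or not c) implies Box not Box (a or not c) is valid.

S5-tableau for the negation not (not Box (a or not c) implies Box not Box (a or not c)):
1. not (not Box (a or not c) implies Box not Box (a or not c)), w0
2. not Box (a or not c), w0
3. not Box not Box (a or not c), w0
4. not (a or not c), w1
5. not a, w1
6. c, w1
7. Box (a or not c), w2
8. a or not c, w0
9. a or not c, w1
10. a or not c, w2
11. not c, w0
12. not c, w1
Accessibility: w0Rw0, w0Rw1, w0Rw2, w1Rw0, w1Rw1, w1Rw2, w2Rw0, w2Rw1, w2Rw2
Branch closes: c and not c both at w1.
Every branch closes (one shown): valid in S5.
S4-tableau for the negation not (not Box (a or not c) implies Box not Box (a or not c)):
1. not (not Box (a or not c) implies Box not Box (a or not c)), w0
2. not Box (a or not c), w0
3. not Box not Box (a or not c), w0
4. not (a or not c), w1
5. not a, w1
6. c, w1
7. Box (a or not c), w2
8. a or not c, w2
9. not c, w2
Accessibility: w0Rw0, w0Rw1, w0Rw2, w1Rw1, w2Rw2
Complete open branch: countermodel on an S4-frame, so not valid in S4, nor in K, T (the same frame is also a K-frame and a T-frame).

S5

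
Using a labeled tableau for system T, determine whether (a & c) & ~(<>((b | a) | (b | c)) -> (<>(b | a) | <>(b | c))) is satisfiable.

Unsatisfiable (every branch closes)

1. (a & c) & ~(<>((b | a) | (b | c)) -> (<>(b | a) | <>(b | c))), u
2. a & c, u   [&-rule on 1]
3. ~(<>((b | a) | (b | c)) -> (<>(b | a) | <>(b | c))), u   [&-rule on 1]
4. a, u   [&-rule on 2]
5. c, u   [&-rule on 2]
6. <>((b | a) | (b | c)), u   [~->-rule on 3]
7. ~(<>(b | a) | <>(b | c)), u   [~->-rule on 3]
8. ~<>(b | a), u   [~|-rule on 7]
9. ~<>(b | c), u   [~|-rule on 7]
10. ~(b | a), u   [~<>-rule on 8 via uRu]
11. ~b, u   [~|-rule on 10]
12. ~a, u   [~|-rule on 10]
Accessibility: uRu
Branch closes: a and ~a both at u.
Every branch closes; the branch above is one of them.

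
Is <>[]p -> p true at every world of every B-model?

Valid in B

Tableau for the negation ~(<>[]p -> p):
1. ~(<>[]p -> p), u
2. <>[]p, u
3. ~p, u
4. []p, v
5. p, u
Accessibility: uRu, uRv, vRu, vRv
Branch closes: p and ~p both at u.
Every branch of the negation's tableau closes; the branch above is one of them.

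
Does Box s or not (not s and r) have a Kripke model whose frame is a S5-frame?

1. Box s or not (not s and r), w0
2. not (not s and r), w0
3. not r, w0
Accessibility: w0Rw0

Satisfiable (open branch found)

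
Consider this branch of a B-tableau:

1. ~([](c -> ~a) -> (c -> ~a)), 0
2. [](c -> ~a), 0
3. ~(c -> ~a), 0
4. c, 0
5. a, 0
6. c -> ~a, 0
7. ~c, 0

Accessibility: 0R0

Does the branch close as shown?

Closed

Both c and ~c appear at 0.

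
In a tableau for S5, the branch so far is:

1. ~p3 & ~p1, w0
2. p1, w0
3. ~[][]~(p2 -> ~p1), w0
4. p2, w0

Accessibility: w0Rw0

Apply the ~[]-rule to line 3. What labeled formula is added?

a fresh world w1 with w0Rw1, and ~[]~(p2 -> ~p1) at w1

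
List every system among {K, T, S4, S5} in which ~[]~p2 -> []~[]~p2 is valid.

S5

S4-tableau for the negation ~(~[]~p2 -> []~[]~p2):
1. ~(~[]~p2 -> []~[]~p2), w0
2. ~[]~p2, w0
3. ~[]~[]~p2, w0
4. p2, w1
5. []~p2, w2
6. ~p2, w2
Accessibility: w0Rw0, w0Rw1, w0Rw2, w1Rw1, w2Rw2
Complete open branch: countermodel on an S4-frame, so not valid in S4, nor in K, T (the same frame is also a K-frame and a T-frame).
S5-tableau for the negation ~(~[]~p2 -> []~[]~p2):
1. ~(~[]~p2 -> []~[]~p2), w0
2. ~[]~p2, w0
3. ~[]~[]~p2, w0
4. p2, w1
5. []~p2, w2
6. ~p2, w0
7. ~p2, w1
Accessibility: w0Rw0, w0Rw1, w0Rw2, w1Rw0, w1Rw1, w1Rw2, w2Rw0, w2Rw1, w2Rw2
Branch closes: p2 and ~p2 both at w1.
Every branch closes (one shown): valid in S5.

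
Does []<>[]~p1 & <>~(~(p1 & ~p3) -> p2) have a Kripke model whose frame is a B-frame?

Satisfiable (open branch found)

1. []<>[]~p1 & <>~(~(p1 & ~p3) -> p2), u
2. []<>[]~p1, u   [&-rule on 1]
3. <>~(~(p1 & ~p3) -> p2), u   [&-rule on 1]
4. <>[]~p1, u   [[]-rule on 2 via uRu]
5. ~(~(p1 & ~p3) -> p2), v   [<>-rule on 3: fresh world v, uRv]
6. ~(p1 & ~p3), v   [~->-rule on 5]
7. ~p2, v   [~->-rule on 5]
8. <>[]~p1, v   [[]-rule on 2 via uRv]
9. p3, v   [~&-rule on 6 (branches; this branch)]
10. []~p1, w   [<>-rule on 4: fresh world w, uRw]
11. <>[]~p1, w   [[]-rule on 2 via uRw]
12. ~p1, u   [[]-rule on 10 via wRu]
13. ~p1, w   [[]-rule on 10 via wRw]
14. []~p1, x   [<>-rule on 8: fresh world x, vRx]
15. ~p1, v   [[]-rule on 14 via xRv]
16. ~p1, x   [[]-rule on 14 via xRx]
17. []~p1, y   [<>-rule on 11: fresh world y, wRy]
18. ~p1, y   [[]-rule on 10 via wRy]
Accessibility: uRu, uRv, uRw, vRu, vRv, vRx, wRu, wRw, wRy, xRv, xRx, yRw, yRy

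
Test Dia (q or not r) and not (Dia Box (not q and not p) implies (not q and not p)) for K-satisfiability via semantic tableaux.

1. Dia (q or not r) and not (Dia Box (not q and not p) implies (not q and not p)), w0
2. Dia (q or not r), w0
3. not (Dia Box (not q and not p) implies (not q and not p)), w0
4. Dia Box (not q and not p), w0
5. not (not q and not p), w0
6. p, w0
7. q or not r, w1
8. not r, w1
9. Box (not q and not p), w2
Accessibility: w0Rw1, w0Rw2

Satisfiable (open branch found)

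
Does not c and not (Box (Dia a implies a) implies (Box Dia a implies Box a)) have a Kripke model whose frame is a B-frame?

No, unsatisfiable

1. not c and not (Box (Dia a implies a) implies (Box Dia a implies Box a)), 0
2. not c, 0
3. not (Box (Dia a implies a) implies (Box Dia a implies Box a)), 0
4. Box (Dia a implies a), 0
5. not (Box Dia a implies Box a), 0
6. Box Dia a, 0
7. not Box a, 0
8. Dia a implies a, 0
9. Dia a, 0
10. not Dia a, 0
11. not a, 0
12. not a, 1
13. Dia a implies a, 1
14. Dia a, 1
15. not Dia a, 1
16. a, 2
17. Dia a implies a, 2
18. Dia a, 2
19. not a, 2
Accessibility: 0R0, 0R1, 0R2, 1R0, 1R1, 2R0, 2R2
Branch closes: a and not a both at 2.
All branches of the tableau close; one closing branch shown above.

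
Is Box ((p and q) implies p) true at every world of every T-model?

Tableau for the negation not Box ((p and q) implies p):
1. not Box ((p and q) implies p), w0
2. not ((p and q) implies p), w1   [neg-Box-rule on 1: fresh world w1, w0Rw1]
3. p and q, w1   [neg-implies-rule on 2]
4. not p, w1   [neg-implies-rule on 2]
5. p, w1   [and-rule on 3]
6. q, w1   [and-rule on 3]
Accessibility: w0Rw0, w0Rw1, w1Rw1
Branch closes: p and not p both at w1.
All branches of the negation close; one closing branch shown above.

Yes, valid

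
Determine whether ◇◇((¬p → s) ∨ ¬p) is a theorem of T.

Valid in T

Tableau for the negation ¬◇◇((¬p → s) ∨ ¬p):
1. ¬◇◇((¬p → s) ∨ ¬p), u
2. ¬◇((¬p → s) ∨ ¬p), u
3. ¬((¬p → s) ∨ ¬p), u
4. ¬(¬p → s), u
5. p, u
6. ¬p, u
7. ¬s, u
Accessibility: uRu
Branch closes: p and ¬p both at u.
All branches of the negation close; one closing branch shown above.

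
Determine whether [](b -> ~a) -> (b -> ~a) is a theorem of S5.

Tableau for the negation ~([](b -> ~a) -> (b -> ~a)):
1. ~([](b -> ~a) -> (b -> ~a)), w0
2. [](b -> ~a), w0
3. ~(b -> ~a), w0
4. b, w0
5. a, w0
6. b -> ~a, w0
7. ~a, w0
Accessibility: w0Rw0
Branch closes: a and ~a both at w0.
All branches of the negation close; one closing branch shown above.

Yes, valid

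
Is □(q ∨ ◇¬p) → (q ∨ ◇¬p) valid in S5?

Tableau for the negation ¬(□(q ∨ ◇¬p) → (q ∨ ◇¬p)):
1. ¬(□(q ∨ ◇¬p) → (q ∨ ◇¬p)), 0
2. □(q ∨ ◇¬p), 0
3. ¬(q ∨ ◇¬p), 0
4. ¬q, 0
5. ¬◇¬p, 0
6. q ∨ ◇¬p, 0
7. p, 0
8. ◇¬p, 0
9. ¬p, 1
10. q ∨ ◇¬p, 1
11. p, 1
Accessibility: 0R0, 0R1, 1R0, 1R1
Branch closes: p and ¬p both at 1.
Every branch of the negation's tableau closes; the branch above is one of them.

Valid in S5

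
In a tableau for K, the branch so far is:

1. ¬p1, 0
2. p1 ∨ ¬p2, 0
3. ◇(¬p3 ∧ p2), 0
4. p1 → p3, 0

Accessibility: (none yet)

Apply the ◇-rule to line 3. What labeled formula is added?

a fresh world 1 with 0R1, and ¬p3 ∧ p2 at 1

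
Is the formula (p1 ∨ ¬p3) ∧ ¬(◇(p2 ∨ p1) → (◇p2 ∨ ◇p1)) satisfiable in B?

1. (p1 ∨ ¬p3) ∧ ¬(◇(p2 ∨ p1) → (◇p2 ∨ ◇p1)), u
2. p1 ∨ ¬p3, u
3. ¬(◇(p2 ∨ p1) → (◇p2 ∨ ◇p1)), u
4. ◇(p2 ∨ p1), u
5. ¬(◇p2 ∨ ◇p1), u
6. ¬◇p2, u
7. ¬◇p1, u
8. ¬p2, u
9. ¬p1, u
10. ¬p3, u
11. p2 ∨ p1, v
12. ¬p2, v
13. ¬p1, v
14. p1, v
Accessibility: uRu, uRv, vRu, vRv
Branch closes: p1 and ¬p1 both at v.
All branches of the tableau close; one closing branch shown above.

No, unsatisfiable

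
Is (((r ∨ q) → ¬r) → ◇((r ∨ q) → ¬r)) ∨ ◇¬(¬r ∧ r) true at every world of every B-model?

Valid in B

Tableau for the negation ¬((((r ∨ q) → ¬r) → ◇((r ∨ q) → ¬r)) ∨ ◇¬(¬r ∧ r)):
1. ¬((((r ∨ q) → ¬r) → ◇((r ∨ q) → ¬r)) ∨ ◇¬(¬r ∧ r)), 0
2. ¬(((r ∨ q) → ¬r) → ◇((r ∨ q) → ¬r)), 0   [¬∨-rule on 1]
3. ¬◇¬(¬r ∧ r), 0   [¬∨-rule on 1]
4. (r ∨ q) → ¬r, 0   [¬→-rule on 2]
5. ¬◇((r ∨ q) → ¬r), 0   [¬→-rule on 2]
6. ¬r ∧ r, 0   [¬◇-rule on 3 via 0R0]
7. ¬r, 0   [∧-rule on 6]
8. r, 0   [∧-rule on 6]
Accessibility: 0R0
Branch closes: r and ¬r both at 0.
Every branch of the negation's tableau closes; the branch above is one of them.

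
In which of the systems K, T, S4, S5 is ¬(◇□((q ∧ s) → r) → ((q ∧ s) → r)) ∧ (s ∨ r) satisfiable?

K, T, S4

S5-tableau for the formula:
1. ¬(◇□((q ∧ s) → r) → ((q ∧ s) → r)) ∧ (s ∨ r), 0
2. ¬(◇□((q ∧ s) → r) → ((q ∧ s) → r)), 0
3. s ∨ r, 0
4. ◇□((q ∧ s) → r), 0
5. ¬((q ∧ s) → r), 0
6. q ∧ s, 0
7. ¬r, 0
8. q, 0
9. s, 0
10. □((q ∧ s) → r), 1
11. (q ∧ s) → r, 0
12. (q ∧ s) → r, 1
13. ¬(q ∧ s), 0
14. r, 1
15. ¬s, 0
Accessibility: 0R0, 0R1, 1R0, 1R1
Branch closes: s and ¬s both at 0.
Every branch closes (one shown): unsatisfiable in S5.
S4-tableau for the formula:
1. ¬(◇□((q ∧ s) → r) → ((q ∧ s) → r)) ∧ (s ∨ r), 0
2. ¬(◇□((q ∧ s) → r) → ((q ∧ s) → r)), 0
3. s ∨ r, 0
4. ◇□((q ∧ s) → r), 0
5. ¬((q ∧ s) → r), 0
6. q ∧ s, 0
7. ¬r, 0
8. q, 0
9. s, 0
10. □((q ∧ s) → r), 1
11. (q ∧ s) → r, 1
12. r, 1
Accessibility: 0R0, 0R1, 1R1
Complete open branch: satisfiable in S4, hence also in K, T (this S4-model is also a K-model and a T-model).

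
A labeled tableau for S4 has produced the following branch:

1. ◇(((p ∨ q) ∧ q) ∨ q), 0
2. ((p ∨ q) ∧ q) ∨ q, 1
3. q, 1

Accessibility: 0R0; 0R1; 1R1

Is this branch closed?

Not closed

There is no literal clash: for every atom and world, at most one sign appears.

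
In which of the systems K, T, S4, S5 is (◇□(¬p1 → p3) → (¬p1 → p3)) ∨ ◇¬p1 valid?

T, S4, S5

T-tableau for the negation ¬((◇□(¬p1 → p3) → (¬p1 → p3)) ∨ ◇¬p1):
1. ¬((◇□(¬p1 → p3) → (¬p1 → p3)) ∨ ◇¬p1), w0
2. ¬(◇□(¬p1 → p3) → (¬p1 → p3)), w0
3. ¬◇¬p1, w0
4. ◇□(¬p1 → p3), w0
5. ¬(¬p1 → p3), w0
6. ¬p1, w0
7. ¬p3, w0
8. p1, w0
Accessibility: w0Rw0
Branch closes: p1 and ¬p1 both at w0.
Every branch closes (one shown): valid in T, hence also in S4, S5 (every theorem of T is a theorem of S4 and S5).
K-tableau for the negation ¬((◇□(¬p1 → p3) → (¬p1 → p3)) ∨ ◇¬p1):
1. ¬((◇□(¬p1 → p3) → (¬p1 → p3)) ∨ ◇¬p1), w0
2. ¬(◇□(¬p1 → p3) → (¬p1 → p3)), w0
3. ¬◇¬p1, w0
4. ◇□(¬p1 → p3), w0
5. ¬(¬p1 → p3), w0
6. ¬p1, w0
7. ¬p3, w0
8. □(¬p1 → p3), w1
9. p1, w1
Accessibility: w0Rw1
Complete open branch: countermodel on a K-frame, so not valid in K.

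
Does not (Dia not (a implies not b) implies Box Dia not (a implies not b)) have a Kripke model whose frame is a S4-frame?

Satisfiable (open branch found)

1. not (Dia not (a implies not b) implies Box Dia not (a implies not b)), 0
2. Dia not (a implies not b), 0   [neg-implies-rule on 1]
3. not Box Dia not (a implies not b), 0   [neg-implies-rule on 1]
4. not (a implies not b), 1   [Dia-rule on 2: fresh world 1, 0R1]
5. a, 1   [neg-implies-rule on 4]
6. b, 1   [neg-implies-rule on 4]
7. not Dia not (a implies not b), 2   [neg-Box-rule on 3: fresh world 2, 0R2]
8. a implies not b, 2   [neg-Dia-rule on 7 via 2R2]
9. not b, 2   [implies-rule on 8 (branches; this branch)]
Accessibility: 0R0, 0R1, 0R2, 1R1, 2R2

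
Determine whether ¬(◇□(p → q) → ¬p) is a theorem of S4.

Tableau for the negation ◇□(p → q) → ¬p:
1. ◇□(p → q) → ¬p, w0
2. ¬p, w0
Accessibility: w0Rw0
The negation has an open branch (countermodel exists).

No, not valid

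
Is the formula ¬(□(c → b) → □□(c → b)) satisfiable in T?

1. ¬(□(c → b) → □□(c → b)), 0
2. □(c → b), 0
3. ¬□□(c → b), 0
4. c → b, 0
5. b, 0
6. ¬□(c → b), 1
7. c → b, 1
8. b, 1
9. ¬(c → b), 2
10. c, 2
11. ¬b, 2
Accessibility: 0R0, 0R1, 1R1, 1R2, 2R2

Yes, satisfiable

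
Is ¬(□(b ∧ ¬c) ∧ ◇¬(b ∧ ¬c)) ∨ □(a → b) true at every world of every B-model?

Yes, valid

Tableau for the negation ¬(¬(□(b ∧ ¬c) ∧ ◇¬(b ∧ ¬c)) ∨ □(a → b)):
1. ¬(¬(□(b ∧ ¬c) ∧ ◇¬(b ∧ ¬c)) ∨ □(a → b)), u
2. □(b ∧ ¬c) ∧ ◇¬(b ∧ ¬c), u   [¬∨-rule on 1]
3. ¬□(a → b), u   [¬∨-rule on 1]
4. □(b ∧ ¬c), u   [∧-rule on 2]
5. ◇¬(b ∧ ¬c), u   [∧-rule on 2]
6. b ∧ ¬c, u   [□-rule on 4 via uRu]
7. b, u   [∧-rule on 6]
8. ¬c, u   [∧-rule on 6]
9. ¬(a → b), v   [¬□-rule on 3: fresh world v, uRv]
10. a, v   [¬→-rule on 9]
11. ¬b, v   [¬→-rule on 9]
12. b ∧ ¬c, v   [□-rule on 4 via uRv]
13. b, v   [∧-rule on 12]
14. ¬c, v   [∧-rule on 12]
Accessibility: uRu, uRv, vRu, vRv
Branch closes: b and ¬b both at v.
Every branch of the negation's tableau closes; the branch above is one of them.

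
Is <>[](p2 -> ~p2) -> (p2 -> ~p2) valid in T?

Not valid

Tableau for the negation ~(<>[](p2 -> ~p2) -> (p2 -> ~p2)):
1. ~(<>[](p2 -> ~p2) -> (p2 -> ~p2)), w0
2. <>[](p2 -> ~p2), w0   [~->-rule on 1]
3. ~(p2 -> ~p2), w0   [~->-rule on 1]
4. p2, w0   [~->-rule on 3]
5. [](p2 -> ~p2), w1   [<>-rule on 2: fresh world w1, w0Rw1]
6. p2 -> ~p2, w1   [[]-rule on 5 via w1Rw1]
7. ~p2, w1   [->-rule on 6 (branches; this branch)]
Accessibility: w0Rw0, w0Rw1, w1Rw1
The negation has an open branch (countermodel exists).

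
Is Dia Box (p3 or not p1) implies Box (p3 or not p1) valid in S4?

Invalid (countermodel exists)

Tableau for the negation not (Dia Box (p3 or not p1) implies Box (p3 or not p1)):
1. not (Dia Box (p3 or not p1) implies Box (p3 or not p1)), 0
2. Dia Box (p3 or not p1), 0
3. not Box (p3 or not p1), 0
4. Box (p3 or not p1), 1
5. p3 or not p1, 1
6. not p1, 1
7. not (p3 or not p1), 2
8. not p3, 2
9. p1, 2
Accessibility: 0R0, 0R1, 0R2, 1R1, 2R2
The negation has an open branch (countermodel exists).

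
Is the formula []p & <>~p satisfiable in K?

1. []p & <>~p, w0
2. []p, w0
3. <>~p, w0
4. ~p, w1
5. p, w1
Accessibility: w0Rw1
Branch closes: p and ~p both at w1.
Every branch closes; the branch above is one of them.

Unsatisfiable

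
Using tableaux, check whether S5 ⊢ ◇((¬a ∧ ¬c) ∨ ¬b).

Tableau for the negation ¬◇((¬a ∧ ¬c) ∨ ¬b):
1. ¬◇((¬a ∧ ¬c) ∨ ¬b), 0
2. ¬((¬a ∧ ¬c) ∨ ¬b), 0
3. ¬(¬a ∧ ¬c), 0
4. b, 0
5. c, 0
Accessibility: 0R0
The negation has an open branch (countermodel exists).

No, not valid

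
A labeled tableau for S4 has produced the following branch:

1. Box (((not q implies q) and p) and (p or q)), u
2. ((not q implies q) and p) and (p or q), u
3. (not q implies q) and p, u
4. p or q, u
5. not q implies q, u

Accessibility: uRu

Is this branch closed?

No world carries both an atom and its negation.

Open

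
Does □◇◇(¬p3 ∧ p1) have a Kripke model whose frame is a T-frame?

Yes, satisfiable

1. □◇◇(¬p3 ∧ p1), 0
2. ◇◇(¬p3 ∧ p1), 0   [□-rule on 1 via 0R0]
3. ◇(¬p3 ∧ p1), 1   [◇-rule on 2: fresh world 1, 0R1]
4. ◇◇(¬p3 ∧ p1), 1   [□-rule on 1 via 0R1]
5. ¬p3 ∧ p1, 2   [◇-rule on 3: fresh world 2, 1R2]
6. ¬p3, 2   [∧-rule on 5]
7. p1, 2   [∧-rule on 5]
8. ◇(¬p3 ∧ p1), 3   [◇-rule on 4: fresh world 3, 1R3]
9. ¬p3 ∧ p1, 4   [◇-rule on 8: fresh world 4, 3R4]
10. ¬p3, 4   [∧-rule on 9]
11. p1, 4   [∧-rule on 9]
Accessibility: 0R0, 0R1, 1R1, 1R2, 1R3, 2R2, 3R3, 3R4, 4R4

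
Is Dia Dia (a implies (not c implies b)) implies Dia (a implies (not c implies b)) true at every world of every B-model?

Tableau for the negation not (Dia Dia (a implies (not c implies b)) implies Dia (a implies (not c implies b))):
1. not (Dia Dia (a implies (not c implies b)) implies Dia (a implies (not c implies b))), u
2. Dia Dia (a implies (not c implies b)), u
3. not Dia (a implies (not c implies b)), u
4. not (a implies (not c implies b)), u
5. a, u
6. not (not c implies b), u
7. not c, u
8. not b, u
9. Dia (a implies (not c implies b)), v
10. not (a implies (not c implies b)), v
11. a, v
12. not (not c implies b), v
13. not c, v
14. not b, v
15. a implies (not c implies b), w
16. not c implies b, w
17. b, w
Accessibility: uRu, uRv, vRu, vRv, vRw, wRv, wRw
The negation has an open branch (countermodel exists).

No, not valid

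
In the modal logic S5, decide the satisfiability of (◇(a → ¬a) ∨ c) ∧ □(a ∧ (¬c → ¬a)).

1. (◇(a → ¬a) ∨ c) ∧ □(a ∧ (¬c → ¬a)), 0
2. ◇(a → ¬a) ∨ c, 0
3. □(a ∧ (¬c → ¬a)), 0
4. a ∧ (¬c → ¬a), 0
5. a, 0
6. ¬c → ¬a, 0
7. c, 0
Accessibility: 0R0

Satisfiable (open branch found)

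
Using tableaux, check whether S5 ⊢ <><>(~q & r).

No, not valid

Tableau for the negation ~<><>(~q & r):
1. ~<><>(~q & r), w0
2. ~<>(~q & r), w0
3. ~(~q & r), w0
4. ~r, w0
Accessibility: w0Rw0
The negation has an open branch (countermodel exists).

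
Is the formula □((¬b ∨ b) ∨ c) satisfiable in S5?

1. □((¬b ∨ b) ∨ c), 0
2. (¬b ∨ b) ∨ c, 0
3. c, 0
Accessibility: 0R0

Yes, satisfiable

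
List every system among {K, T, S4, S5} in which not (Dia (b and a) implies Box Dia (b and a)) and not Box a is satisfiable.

S5-tableau for the formula:
1. not (Dia (b and a) implies Box Dia (b and a)) and not Box a, w0
2. not (Dia (b and a) implies Box Dia (b and a)), w0
3. not Box a, w0
4. Dia (b and a), w0
5. not Box Dia (b and a), w0
6. not a, w1
7. b and a, w2
8. b, w2
9. a, w2
10. not Dia (b and a), w3
11. not (b and a), w0
12. not (b and a), w1
13. not (b and a), w2
14. not (b and a), w3
15. not a, w0
16. not a, w2
Accessibility: w0Rw0, w0Rw1, w0Rw2, w0Rw3, w1Rw0, w1Rw1, w1Rw2, w1Rw3, w2Rw0, w2Rw1, w2Rw2, w2Rw3, w3Rw0, w3Rw1, w3Rw2, w3Rw3
Branch closes: a and not a both at w2.
Every branch closes (one shown): unsatisfiable in S5.
S4-tableau for the formula:
1. not (Dia (b and a) implies Box Dia (b and a)) and not Box a, w0
2. not (Dia (b and a) implies Box Dia (b and a)), w0
3. not Box a, w0
4. Dia (b and a), w0
5. not Box Dia (b and a), w0
6. not a, w1
7. b and a, w2
8. b, w2
9. a, w2
10. not Dia (b and a), w3
11. not (b and a), w3
12. not a, w3
Accessibility: w0Rw0, w0Rw1, w0Rw2, w0Rw3, w1Rw1, w2Rw2, w3Rw3
Complete open branch: satisfiable in S4, hence also in K, T (this S4-model is also a K-model and a T-model).

K, T, S4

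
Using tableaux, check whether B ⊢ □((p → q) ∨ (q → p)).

Tableau for the negation ¬□((p → q) ∨ (q → p)):
1. ¬□((p → q) ∨ (q → p)), w0
2. ¬((p → q) ∨ (q → p)), w1   [¬□-rule on 1: fresh world w1, w0Rw1]
3. ¬(p → q), w1   [¬∨-rule on 2]
4. ¬(q → p), w1   [¬∨-rule on 2]
5. p, w1   [¬→-rule on 3]
6. ¬q, w1   [¬→-rule on 3]
7. q, w1   [¬→-rule on 4]
8. ¬p, w1   [¬→-rule on 4]
Accessibility: w0Rw0, w0Rw1, w1Rw0, w1Rw1
Branch closes: q and ¬q both at w1.
All branches of the negation close; one closing branch shown above.

Valid in B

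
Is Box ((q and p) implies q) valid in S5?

Valid in S5

Tableau for the negation not Box ((q and p) implies q):
1. not Box ((q and p) implies q), 0
2. not ((q and p) implies q), 1
3. q and p, 1
4. not q, 1
5. q, 1
6. p, 1
Accessibility: 0R0, 0R1, 1R0, 1R1
Branch closes: q and not q both at 1.
Every branch of the negation's tableau closes; the branch above is one of them.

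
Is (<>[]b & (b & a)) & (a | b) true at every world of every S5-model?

No, not valid

Tableau for the negation ~((<>[]b & (b & a)) & (a | b)):
1. ~((<>[]b & (b & a)) & (a | b)), u
2. ~(a | b), u   [~&-rule on 1 (branches; this branch)]
3. ~a, u   [~|-rule on 2]
4. ~b, u   [~|-rule on 2]
Accessibility: uRu
The negation has an open branch (countermodel exists).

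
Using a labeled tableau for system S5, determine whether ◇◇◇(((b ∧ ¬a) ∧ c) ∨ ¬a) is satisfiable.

Satisfiable (open branch found)

1. ◇◇◇(((b ∧ ¬a) ∧ c) ∨ ¬a), 0
2. ◇◇(((b ∧ ¬a) ∧ c) ∨ ¬a), 1   [◇-rule on 1: fresh world 1, 0R1]
3. ◇(((b ∧ ¬a) ∧ c) ∨ ¬a), 2   [◇-rule on 2: fresh world 2, 1R2]
4. ((b ∧ ¬a) ∧ c) ∨ ¬a, 3   [◇-rule on 3: fresh world 3, 2R3]
5. ¬a, 3   [∨-rule on 4 (branches; this branch)]
Accessibility: 0R0, 0R1, 0R2, 0R3, 1R0, 1R1, 1R2, 1R3, 2R0, 2R1, 2R2, 2R3, 3R0, 3R1, 3R2, 3R3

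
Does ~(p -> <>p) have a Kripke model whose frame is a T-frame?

No, unsatisfiable

1. ~(p -> <>p), u
2. p, u   [~->-rule on 1]
3. ~<>p, u   [~->-rule on 1]
4. ~p, u   [~<>-rule on 3 via uRu]
Accessibility: uRu
Branch closes: p and ~p both at u.
Every branch closes; the branch above is one of them.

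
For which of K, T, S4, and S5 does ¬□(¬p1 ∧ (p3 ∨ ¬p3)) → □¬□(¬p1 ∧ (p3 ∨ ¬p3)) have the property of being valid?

S4-tableau for the negation ¬(¬□(¬p1 ∧ (p3 ∨ ¬p3)) → □¬□(¬p1 ∧ (p3 ∨ ¬p3))):
1. ¬(¬□(¬p1 ∧ (p3 ∨ ¬p3)) → □¬□(¬p1 ∧ (p3 ∨ ¬p3))), u
2. ¬□(¬p1 ∧ (p3 ∨ ¬p3)), u   [¬→-rule on 1]
3. ¬□¬□(¬p1 ∧ (p3 ∨ ¬p3)), u   [¬→-rule on 1]
4. ¬(¬p1 ∧ (p3 ∨ ¬p3)), v   [¬□-rule on 2: fresh world v, uRv]
5. p1, v   [¬∧-rule on 4 (branches; this branch)]
6. □(¬p1 ∧ (p3 ∨ ¬p3)), w   [¬□-rule on 3: fresh world w, uRw]
7. ¬p1 ∧ (p3 ∨ ¬p3), w   [□-rule on 6 via wRw]
8. ¬p1, w   [∧-rule on 7]
9. p3 ∨ ¬p3, w   [∧-rule on 7]
10. ¬p3, w   [∨-rule on 9 (branches; this branch)]
Accessibility: uRu, uRv, uRw, vRv, wRw
Complete open branch: countermodel on an S4-frame, so not valid in S4, nor in K, T (the same frame is also a K-frame and a T-frame).
S5-tableau for the negation ¬(¬□(¬p1 ∧ (p3 ∨ ¬p3)) → □¬□(¬p1 ∧ (p3 ∨ ¬p3))):
1. ¬(¬□(¬p1 ∧ (p3 ∨ ¬p3)) → □¬□(¬p1 ∧ (p3 ∨ ¬p3))), u
2. ¬□(¬p1 ∧ (p3 ∨ ¬p3)), u   [¬→-rule on 1]
3. ¬□¬□(¬p1 ∧ (p3 ∨ ¬p3)), u   [¬→-rule on 1]
4. ¬(¬p1 ∧ (p3 ∨ ¬p3)), v   [¬□-rule on 2: fresh world v, uRv]
5. p1, v   [¬∧-rule on 4 (branches; this branch)]
6. □(¬p1 ∧ (p3 ∨ ¬p3)), w   [¬□-rule on 3: fresh world w, uRw]
7. ¬p1 ∧ (p3 ∨ ¬p3), u   [□-rule on 6 via wRu]
8. ¬p1, u   [∧-rule on 7]
9. p3 ∨ ¬p3, u   [∧-rule on 7]
10. ¬p1 ∧ (p3 ∨ ¬p3), v   [□-rule on 6 via wRv]
11. ¬p1, v   [∧-rule on 10]
12. p3 ∨ ¬p3, v   [∧-rule on 10]
Accessibility: uRu, uRv, uRw, vRu, vRv, vRw, wRu, wRv, wRw
Branch closes: p1 and ¬p1 both at v.
Every branch closes (one shown): valid in S5.

S5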